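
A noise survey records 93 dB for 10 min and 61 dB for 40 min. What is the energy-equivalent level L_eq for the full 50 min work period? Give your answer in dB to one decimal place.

L_eq = 10·log₁₀[(1/T)·Σ tᵢ·10^(Lᵢ/10)] with T = 50 min.
Σ tᵢ·10^(Lᵢ/10) = 10·10^(93/10) + 40·10^(61/10) = 2.000e+10.
L_eq = 10·log₁₀(2.000e+10/50) = 86.02 dB.

86.0 dB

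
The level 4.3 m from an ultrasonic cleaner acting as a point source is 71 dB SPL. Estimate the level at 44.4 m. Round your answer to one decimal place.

50.7 dB SPL

For a point source, L₂ = L₁ − 20·log₁₀(r₂/r₁).
L₂ = 71 − 20·log₁₀(44.4/4.3) = 71 − 20.278 = 50.72 dB SPL.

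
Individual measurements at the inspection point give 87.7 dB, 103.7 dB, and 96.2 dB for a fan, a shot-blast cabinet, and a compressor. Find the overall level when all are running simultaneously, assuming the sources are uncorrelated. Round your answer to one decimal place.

104.5 dB

For uncorrelated sources the intensities add, so convert each level to linear form, sum, and take 10·log₁₀ of the total.
Σ 10^(L/10) = 10^(87.7/10) + 10^(103.7/10) + 10^(96.2/10) = 2.820e+10.
L_total = 10·log₁₀(2.820e+10) = 104.50 dB.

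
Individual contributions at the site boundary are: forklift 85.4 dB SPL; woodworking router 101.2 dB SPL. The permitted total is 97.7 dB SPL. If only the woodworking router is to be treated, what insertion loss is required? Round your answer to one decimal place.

3.8 dB

The untreated sources together contribute 10^(85.4/10) = 3.467e+08, i.e. 85.40 dB SPL.
The limit corresponds to 10^(97.7/10) = 5.888e+09; subtracting the fixed part leaves 5.542e+09 for the woodworking router, i.e. 97.44 dB SPL.
So the woodworking router must be reduced from 101.2 to 97.44 dB SPL: IL = 3.76 dB.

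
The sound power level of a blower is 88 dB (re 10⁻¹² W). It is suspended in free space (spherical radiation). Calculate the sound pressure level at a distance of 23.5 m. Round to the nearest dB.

The power spreads over a sphere of area 4π·r², so L_p = L_w − 10·log₁₀(4π·r²).
4π·r² = 6940 m², 10·log₁₀ of that is 38.413 dB.
L_p = 88 − 38.413 = 49.59 dB.

50 dB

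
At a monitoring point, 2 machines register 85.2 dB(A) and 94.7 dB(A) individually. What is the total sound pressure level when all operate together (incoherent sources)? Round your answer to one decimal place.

95.2 dB(A)

For uncorrelated sources the intensities add, so convert each level to linear form, sum, and take 10·log₁₀ of the total.
Σ 10^(L/10) = 10^(85.2/10) + 10^(94.7/10) = 3.282e+09.
L_total = 10·log₁₀(3.282e+09) = 95.16 dB(A).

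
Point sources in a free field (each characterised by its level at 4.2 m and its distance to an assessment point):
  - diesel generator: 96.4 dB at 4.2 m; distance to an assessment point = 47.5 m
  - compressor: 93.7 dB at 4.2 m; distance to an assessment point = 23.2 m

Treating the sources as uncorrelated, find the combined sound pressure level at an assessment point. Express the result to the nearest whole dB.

Propagate each source to the receiver with L = L_ref − 20·log₁₀(r/r_ref), then add intensities.
diesel generator: 96.4 − 20·log₁₀(47.5/4.2) = 96.4 − 21.07 = 75.33 dB.
compressor: 93.7 − 20·log₁₀(23.2/4.2) = 93.7 − 14.84 = 78.86 dB.
Σ 10^(L/10) = 1.110e+08 → L_total = 10·log₁₀(1.110e+08) = 80.45 dB.

80 dB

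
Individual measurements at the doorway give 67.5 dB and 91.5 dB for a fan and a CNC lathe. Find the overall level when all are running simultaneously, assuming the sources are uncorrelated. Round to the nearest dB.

For uncorrelated sources the intensities add, so convert each level to linear form, sum, and take 10·log₁₀ of the total.
Σ 10^(L/10) = 10^(67.5/10) + 10^(91.5/10) = 1.418e+09.
L_total = 10·log₁₀(1.418e+09) = 91.52 dB.

92 dB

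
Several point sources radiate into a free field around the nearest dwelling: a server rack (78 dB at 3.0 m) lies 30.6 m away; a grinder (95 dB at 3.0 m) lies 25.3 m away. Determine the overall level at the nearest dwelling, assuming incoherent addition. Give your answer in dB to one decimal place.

76.5 dB

First find each source's level at the receiver (point-source: −20·log₁₀(r/r_ref)), then combine on an intensity basis.
server rack: 78 − 20·log₁₀(30.6/3.0) = 78 − 20.17 = 57.83 dB.
grinder: 95 − 20·log₁₀(25.3/3.0) = 95 − 18.52 = 76.48 dB.
Σ 10^(L/10) = 4.507e+07 → L_total = 10·log₁₀(4.507e+07) = 76.54 dB.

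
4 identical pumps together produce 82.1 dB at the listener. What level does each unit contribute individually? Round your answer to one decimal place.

76.1 dB

Dividing the total intensity by 4 lowers the level by 10·log₁₀ 4 = 6.021 dB: L₁ = 82.1 − 6.021.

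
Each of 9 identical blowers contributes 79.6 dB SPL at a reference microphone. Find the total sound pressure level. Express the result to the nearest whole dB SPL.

89 dB SPL

N identical incoherent sources raise the level by 10·log₁₀ N.
L_total = 79.6 + 10·log₁₀(9) = 79.6 + 9.542 = 89.14 dB SPL.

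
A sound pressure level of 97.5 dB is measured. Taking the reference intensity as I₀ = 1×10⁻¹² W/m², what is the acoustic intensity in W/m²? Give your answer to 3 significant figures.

0.00562 W/m²

I/I₀ = 10^(97.5/10) = 5.623e+09, so I = 5.623e+09 × 10⁻¹² W/m².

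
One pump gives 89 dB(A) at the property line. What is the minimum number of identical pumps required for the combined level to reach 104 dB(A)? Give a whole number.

32

N identical sources give L₁ + 10·log₁₀ N, so require 10·log₁₀ N ≥ 104 − 89 = 15.0 dB.
N ≥ 10^(15.0/10) = 31.623, so N = 32.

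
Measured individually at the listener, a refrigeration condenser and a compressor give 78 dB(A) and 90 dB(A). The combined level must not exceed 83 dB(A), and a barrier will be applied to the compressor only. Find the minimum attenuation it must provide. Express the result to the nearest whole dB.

The untreated sources together contribute 10^(78/10) = 6.310e+07, i.e. 78.00 dB(A).
The limit corresponds to 10^(83/10) = 1.995e+08; subtracting the fixed part leaves 1.364e+08 for the compressor, i.e. 81.35 dB(A).
So the compressor must be reduced from 90 to 81.35 dB(A): IL = 8.65 dB.

9 dB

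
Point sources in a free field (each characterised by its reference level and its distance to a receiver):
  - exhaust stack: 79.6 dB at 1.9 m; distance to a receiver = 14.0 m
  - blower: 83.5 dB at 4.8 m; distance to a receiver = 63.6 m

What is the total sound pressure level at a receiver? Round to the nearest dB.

Propagate each source to the receiver with L = L_ref − 20·log₁₀(r/r_ref), then add intensities.
exhaust stack: 79.6 − 20·log₁₀(14.0/1.9) = 79.6 − 17.35 = 62.25 dB.
blower: 83.5 − 20·log₁₀(63.6/4.8) = 83.5 − 22.44 = 61.06 dB.
Σ 10^(L/10) = 2.955e+06 → L_total = 10·log₁₀(2.955e+06) = 64.71 dB.

65 dB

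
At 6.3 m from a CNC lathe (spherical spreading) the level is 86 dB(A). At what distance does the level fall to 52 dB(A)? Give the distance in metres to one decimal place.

For a point source L₁ − L₂ = 20·log₁₀(r₂/r₁), so r₂ = r₁·10^((L₁−L₂)/20).
r₂ = 6.3·10^((86−52)/20) = 6.3·10^(34.0/20) = 315.75 m.

315.7 m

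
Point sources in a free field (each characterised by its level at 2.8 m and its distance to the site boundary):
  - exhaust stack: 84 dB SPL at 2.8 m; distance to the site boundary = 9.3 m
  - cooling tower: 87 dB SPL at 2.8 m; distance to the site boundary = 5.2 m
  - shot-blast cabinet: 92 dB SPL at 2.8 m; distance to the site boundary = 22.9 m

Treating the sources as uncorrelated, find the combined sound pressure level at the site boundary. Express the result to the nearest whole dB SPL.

Propagate each source to the receiver with L = L_ref − 20·log₁₀(r/r_ref), then add intensities.
exhaust stack: 84 − 20·log₁₀(9.3/2.8) = 84 − 10.43 = 73.57 dB SPL.
cooling tower: 87 − 20·log₁₀(5.2/2.8) = 87 − 5.38 = 81.62 dB SPL.
shot-blast cabinet: 92 − 20·log₁₀(22.9/2.8) = 92 − 18.25 = 73.75 dB SPL.
Σ 10^(L/10) = 1.918e+08 → L_total = 10·log₁₀(1.918e+08) = 82.83 dB SPL.

83 dB SPL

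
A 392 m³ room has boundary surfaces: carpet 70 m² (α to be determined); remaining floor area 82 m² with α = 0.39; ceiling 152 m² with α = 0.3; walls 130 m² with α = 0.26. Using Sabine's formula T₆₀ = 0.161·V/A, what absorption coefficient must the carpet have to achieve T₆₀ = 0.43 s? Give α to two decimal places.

0.51

Required total absorption A = 0.161·392/0.43 = 146.77 m².
Absorption from the other surfaces = 82·0.39 + 152·0.3 + 130·0.26 = 111.38 m², so the carpet must supply 35.39 m² over 70 m².
α = 35.39/70 = 0.506.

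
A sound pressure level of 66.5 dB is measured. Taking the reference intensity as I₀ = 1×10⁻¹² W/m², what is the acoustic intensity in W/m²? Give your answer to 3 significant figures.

I/I₀ = 10^(66.5/10) = 4.467e+06, so I = 4.467e+06 × 10⁻¹² W/m².

4.47e-06 W/m²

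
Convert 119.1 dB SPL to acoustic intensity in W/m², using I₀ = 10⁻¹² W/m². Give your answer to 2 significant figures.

I = I₀·10^(L/10) = 10⁻¹² × 10^(119.1/10) = 10^(-0.090).

0.81 W/m²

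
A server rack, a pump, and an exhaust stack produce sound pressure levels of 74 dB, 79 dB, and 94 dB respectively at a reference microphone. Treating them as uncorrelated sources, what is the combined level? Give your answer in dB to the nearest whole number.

94 dB

For uncorrelated sources the intensities add, so convert each level to linear form, sum, and take 10·log₁₀ of the total.
Σ 10^(L/10) = 10^(74/10) + 10^(79/10) + 10^(94/10) = 2.616e+09.
L_total = 10·log₁₀(2.616e+09) = 94.18 dB.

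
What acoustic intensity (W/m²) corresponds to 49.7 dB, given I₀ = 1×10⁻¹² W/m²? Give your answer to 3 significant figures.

I/I₀ = 10^(49.7/10) = 9.333e+04, so I = 9.333e+04 × 10⁻¹² W/m².

9.33e-08 W/m²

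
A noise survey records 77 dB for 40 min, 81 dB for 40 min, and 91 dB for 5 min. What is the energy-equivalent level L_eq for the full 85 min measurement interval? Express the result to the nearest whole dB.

The energy average is taken in the linear domain: L_eq = 10·log₁₀[(Σ tᵢ·10^(Lᵢ/10))/T], T = 85 min.
Σ tᵢ·10^(Lᵢ/10) = 40·10^(77/10) + 40·10^(81/10) + 5·10^(91/10) = 1.334e+10.
L_eq = 10·log₁₀(1.334e+10/85) = 81.96 dB.

82 dB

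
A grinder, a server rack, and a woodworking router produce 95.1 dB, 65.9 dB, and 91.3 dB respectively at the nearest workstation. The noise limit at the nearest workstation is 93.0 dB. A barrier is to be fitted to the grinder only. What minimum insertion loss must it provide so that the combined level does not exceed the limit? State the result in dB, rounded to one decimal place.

Everything except the grinder sums to 10^(65.9/10) + 10^(91.3/10) = 1.353e+09 in linear terms, 91.31 dB.
The limit corresponds to 10^(93.0/10) = 1.995e+09; subtracting the fixed part leaves 6.424e+08 for the grinder, i.e. 88.08 dB.
So the grinder must be reduced from 95.1 to 88.08 dB: IL = 7.02 dB.

7.0 dB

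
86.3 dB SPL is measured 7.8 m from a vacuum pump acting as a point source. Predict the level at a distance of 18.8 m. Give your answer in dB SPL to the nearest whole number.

Point-source attenuation: ΔL = 20·log₁₀(r₂/r₁) = 20·log₁₀(18.8/7.8) = 7.641 dB.
L₂ = 86.3 − 20·log₁₀(18.8/7.8) = 86.3 − 7.641 = 78.66 dB SPL.

79 dB SPL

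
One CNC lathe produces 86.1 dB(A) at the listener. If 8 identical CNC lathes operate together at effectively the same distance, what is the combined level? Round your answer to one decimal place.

N identical incoherent sources raise the level by 10·log₁₀ N.
L_total = 86.1 + 10·log₁₀(8) = 86.1 + 9.031 = 95.13 dB(A).

95.1 dB(A)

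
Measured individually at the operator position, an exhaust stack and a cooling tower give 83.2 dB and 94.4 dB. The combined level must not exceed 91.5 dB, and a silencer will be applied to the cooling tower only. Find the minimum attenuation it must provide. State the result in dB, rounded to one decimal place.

3.6 dB

Fixed contribution from the other source: Σ 10^(L/10) = 10^(83.2/10) = 2.089e+08 (83.20 dB).
The limit corresponds to 10^(91.5/10) = 1.413e+09; subtracting the fixed part leaves 1.204e+09 for the cooling tower, i.e. 90.80 dB.
Required insertion loss = 94.4 − 90.80 = 3.60 dB.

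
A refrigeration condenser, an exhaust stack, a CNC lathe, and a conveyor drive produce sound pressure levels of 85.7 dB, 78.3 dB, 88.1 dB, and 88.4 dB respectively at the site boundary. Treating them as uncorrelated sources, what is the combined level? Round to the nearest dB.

92 dB

Incoherent sources combine by intensity addition: L_total = 10·log₁₀(Σ 10^(L_i/10)).
Σ 10^(L/10) = 10^(85.7/10) + 10^(78.3/10) + 10^(88.1/10) + 10^(88.4/10) = 1.777e+09.
L_total = 10·log₁₀(1.777e+09) = 92.50 dB.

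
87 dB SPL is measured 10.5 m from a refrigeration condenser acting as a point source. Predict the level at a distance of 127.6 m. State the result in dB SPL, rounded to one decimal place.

65.3 dB SPL

For a point source, L₂ = L₁ − 20·log₁₀(r₂/r₁).
L₂ = 87 − 20·log₁₀(127.6/10.5) = 87 − 21.693 = 65.31 dB SPL.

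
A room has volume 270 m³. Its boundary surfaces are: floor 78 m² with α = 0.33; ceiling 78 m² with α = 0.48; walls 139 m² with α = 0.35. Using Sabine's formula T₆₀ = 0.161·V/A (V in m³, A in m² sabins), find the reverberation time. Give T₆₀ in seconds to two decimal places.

0.39 s

Total absorption A = 78·0.33 + 78·0.48 + 139·0.35 = 111.83 m² sabins.
T₆₀ = 0.161·V/A = 0.161·270/111.83 = 0.389 s.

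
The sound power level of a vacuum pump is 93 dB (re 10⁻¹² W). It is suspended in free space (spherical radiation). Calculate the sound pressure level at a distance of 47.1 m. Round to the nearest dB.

49 dB

Free-field spherical radiation: L_p = L_w − 10·log₁₀(4π·r²), r = 47.1 m.
4π·r² = 2.788e+04 m², 10·log₁₀ of that is 44.453 dB.
L_p = 93 − 44.453 = 48.55 dB.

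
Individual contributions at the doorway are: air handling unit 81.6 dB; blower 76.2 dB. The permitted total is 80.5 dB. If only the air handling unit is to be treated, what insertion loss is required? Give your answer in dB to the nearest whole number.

3 dB

The untreated sources together contribute 10^(76.2/10) = 4.169e+07, i.e. 76.20 dB.
To meet 80.5 dB overall, the treated air handling unit may contribute at most 10^(80.5/10) − 4.169e+07 = 7.051e+07, i.e. 78.48 dB.
Required insertion loss = 81.6 − 78.48 = 3.12 dB.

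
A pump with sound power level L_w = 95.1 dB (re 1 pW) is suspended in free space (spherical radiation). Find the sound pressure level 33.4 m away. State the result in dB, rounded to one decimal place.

53.6 dB

The power spreads over a sphere of area 4π·r², so L_p = L_w − 10·log₁₀(4π·r²).
4π·r² = 1.402e+04 m², 10·log₁₀ of that is 41.467 dB.
L_p = 95.1 − 41.467 = 53.63 dB.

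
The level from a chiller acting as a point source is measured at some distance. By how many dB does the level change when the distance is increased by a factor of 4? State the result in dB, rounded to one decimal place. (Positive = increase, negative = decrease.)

-12.0 dB

With spherical spreading the level changes by −20·log₁₀(r₂/r₁).
ΔL = −20·log₁₀(4) = -12.04 dB.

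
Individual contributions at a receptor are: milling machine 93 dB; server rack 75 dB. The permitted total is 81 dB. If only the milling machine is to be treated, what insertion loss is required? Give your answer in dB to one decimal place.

The untreated sources together contribute 10^(75/10) = 3.162e+07, i.e. 75.00 dB.
To meet 81 dB overall, the treated milling machine may contribute at most 10^(81/10) − 3.162e+07 = 9.427e+07, i.e. 79.74 dB.
Required insertion loss = 93 − 79.74 = 13.26 dB.

13.3 dB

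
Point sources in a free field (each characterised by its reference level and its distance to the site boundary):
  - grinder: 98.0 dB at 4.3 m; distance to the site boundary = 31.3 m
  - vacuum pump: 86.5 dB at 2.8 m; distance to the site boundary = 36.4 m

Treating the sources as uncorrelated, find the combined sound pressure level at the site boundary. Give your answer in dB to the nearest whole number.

First find each source's level at the receiver (point-source: −20·log₁₀(r/r_ref)), then combine on an intensity basis.
grinder: 98.0 − 20·log₁₀(31.3/4.3) = 98.0 − 17.24 = 80.76 dB.
vacuum pump: 86.5 − 20·log₁₀(36.4/2.8) = 86.5 − 22.28 = 64.22 dB.
Σ 10^(L/10) = 1.217e+08 → L_total = 10·log₁₀(1.217e+08) = 80.85 dB.

81 dB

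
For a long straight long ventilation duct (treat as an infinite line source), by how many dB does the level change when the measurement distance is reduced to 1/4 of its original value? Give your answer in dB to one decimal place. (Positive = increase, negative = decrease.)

A line source loses 3 dB per doubling of distance; generally ΔL = −10·log₁₀(r₂/r₁).
ΔL = −10·log₁₀(0.25) = +6.02 dB.

+6.0 dB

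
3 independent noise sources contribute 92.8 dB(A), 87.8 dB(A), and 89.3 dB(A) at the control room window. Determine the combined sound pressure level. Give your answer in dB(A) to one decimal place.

For uncorrelated sources the intensities add, so convert each level to linear form, sum, and take 10·log₁₀ of the total.
Σ 10^(L/10) = 10^(92.8/10) + 10^(87.8/10) + 10^(89.3/10) = 3.359e+09.
L_total = 10·log₁₀(3.359e+09) = 95.26 dB(A).

95.3 dB(A)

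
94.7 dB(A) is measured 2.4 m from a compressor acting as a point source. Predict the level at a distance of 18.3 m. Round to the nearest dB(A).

77 dB(A)

For a point source, L₂ = L₁ − 20·log₁₀(r₂/r₁).
L₂ = 94.7 − 20·log₁₀(18.3/2.4) = 94.7 − 17.645 = 77.06 dB(A).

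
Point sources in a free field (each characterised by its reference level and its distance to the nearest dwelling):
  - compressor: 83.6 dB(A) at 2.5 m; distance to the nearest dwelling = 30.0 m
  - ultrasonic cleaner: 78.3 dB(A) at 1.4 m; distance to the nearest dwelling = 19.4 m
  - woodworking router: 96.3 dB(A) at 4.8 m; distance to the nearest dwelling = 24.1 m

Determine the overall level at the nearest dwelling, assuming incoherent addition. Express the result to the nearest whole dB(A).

Propagate each source to the receiver with L = L_ref − 20·log₁₀(r/r_ref), then add intensities.
compressor: 83.6 − 20·log₁₀(30.0/2.5) = 83.6 − 21.58 = 62.02 dB(A).
ultrasonic cleaner: 78.3 − 20·log₁₀(19.4/1.4) = 78.3 − 22.83 = 55.47 dB(A).
woodworking router: 96.3 − 20·log₁₀(24.1/4.8) = 96.3 − 14.02 = 82.28 dB(A).
Σ 10^(L/10) = 1.712e+08 → L_total = 10·log₁₀(1.712e+08) = 82.33 dB(A).

82 dB(A)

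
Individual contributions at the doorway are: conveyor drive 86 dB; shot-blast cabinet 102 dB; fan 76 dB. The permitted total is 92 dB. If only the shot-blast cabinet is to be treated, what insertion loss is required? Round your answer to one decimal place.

Fixed contribution from the other sources: Σ 10^(L/10) = 10^(86/10) + 10^(76/10) = 4.379e+08 (86.41 dB).
The limit corresponds to 10^(92/10) = 1.585e+09; subtracting the fixed part leaves 1.147e+09 for the shot-blast cabinet, i.e. 90.60 dB.
So the shot-blast cabinet must be reduced from 102 to 90.60 dB: IL = 11.40 dB.

11.4 dB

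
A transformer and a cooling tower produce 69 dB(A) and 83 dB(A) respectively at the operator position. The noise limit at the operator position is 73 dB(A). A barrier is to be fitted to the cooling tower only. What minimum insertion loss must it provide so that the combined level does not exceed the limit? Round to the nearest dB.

Everything except the cooling tower sums to 10^(69/10) = 7.943e+06 in linear terms, 69.00 dB(A).
The limit corresponds to 10^(73/10) = 1.995e+07; subtracting the fixed part leaves 1.201e+07 for the cooling tower, i.e. 70.80 dB(A).
So the cooling tower must be reduced from 83 to 70.80 dB(A): IL = 12.20 dB.

12 dB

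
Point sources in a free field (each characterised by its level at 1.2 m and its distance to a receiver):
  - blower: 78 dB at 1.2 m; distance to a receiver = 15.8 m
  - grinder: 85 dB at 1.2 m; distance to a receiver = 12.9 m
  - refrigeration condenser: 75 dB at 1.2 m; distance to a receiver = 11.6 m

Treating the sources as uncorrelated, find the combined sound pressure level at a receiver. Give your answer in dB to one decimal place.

65.4 dB

Propagate each source to the receiver with L = L_ref − 20·log₁₀(r/r_ref), then add intensities.
blower: 78 − 20·log₁₀(15.8/1.2) = 78 − 22.39 = 55.61 dB.
grinder: 85 − 20·log₁₀(12.9/1.2) = 85 − 20.63 = 64.37 dB.
refrigeration condenser: 75 − 20·log₁₀(11.6/1.2) = 75 − 19.71 = 55.29 dB.
Σ 10^(L/10) = 3.439e+06 → L_total = 10·log₁₀(3.439e+06) = 65.36 dB.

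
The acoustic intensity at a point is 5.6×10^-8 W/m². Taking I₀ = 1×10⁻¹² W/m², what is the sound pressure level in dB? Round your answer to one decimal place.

47.5 dB

L = 10·log₁₀(I/I₀) = 10·log₁₀(5.6×10^-8/10⁻¹²) = 10·log₁₀(5.6×10^4).
L = 10·(0.7482 + 4) = 47.48 dB.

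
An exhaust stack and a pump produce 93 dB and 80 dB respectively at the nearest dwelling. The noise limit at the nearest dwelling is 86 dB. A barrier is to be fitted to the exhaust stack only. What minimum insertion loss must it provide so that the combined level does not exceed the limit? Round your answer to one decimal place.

8.3 dB

The untreated sources together contribute 10^(80/10) = 1.000e+08, i.e. 80.00 dB.
The limit corresponds to 10^(86/10) = 3.981e+08; subtracting the fixed part leaves 2.981e+08 for the exhaust stack, i.e. 84.74 dB.
So the exhaust stack must be reduced from 93 to 84.74 dB: IL = 8.26 dB.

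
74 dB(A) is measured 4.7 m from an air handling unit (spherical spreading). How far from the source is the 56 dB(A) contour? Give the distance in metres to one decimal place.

The 18.0 dB drop corresponds to a distance ratio of 10^(18.0/20) for a point source.
r₂ = 4.7·10^((74−56)/20) = 4.7·10^(18.0/20) = 37.33 m.

37.3 m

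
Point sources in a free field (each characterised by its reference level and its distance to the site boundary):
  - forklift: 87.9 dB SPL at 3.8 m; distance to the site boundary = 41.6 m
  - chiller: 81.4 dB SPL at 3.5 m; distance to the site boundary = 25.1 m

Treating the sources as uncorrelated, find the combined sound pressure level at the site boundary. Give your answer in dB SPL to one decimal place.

68.9 dB SPL

Propagate each source to the receiver with L = L_ref − 20·log₁₀(r/r_ref), then add intensities.
forklift: 87.9 − 20·log₁₀(41.6/3.8) = 87.9 − 20.79 = 67.11 dB SPL.
chiller: 81.4 − 20·log₁₀(25.1/3.5) = 81.4 − 17.11 = 64.29 dB SPL.
Σ 10^(L/10) = 7.829e+06 → L_total = 10·log₁₀(7.829e+06) = 68.94 dB SPL.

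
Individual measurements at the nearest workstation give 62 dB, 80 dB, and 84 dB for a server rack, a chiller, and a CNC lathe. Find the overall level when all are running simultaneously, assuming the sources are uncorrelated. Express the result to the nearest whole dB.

85 dB

Incoherent sources combine by intensity addition: L_total = 10·log₁₀(Σ 10^(L_i/10)).
Σ 10^(L/10) = 10^(62/10) + 10^(80/10) + 10^(84/10) = 3.528e+08.
L_total = 10·log₁₀(3.528e+08) = 85.47 dB.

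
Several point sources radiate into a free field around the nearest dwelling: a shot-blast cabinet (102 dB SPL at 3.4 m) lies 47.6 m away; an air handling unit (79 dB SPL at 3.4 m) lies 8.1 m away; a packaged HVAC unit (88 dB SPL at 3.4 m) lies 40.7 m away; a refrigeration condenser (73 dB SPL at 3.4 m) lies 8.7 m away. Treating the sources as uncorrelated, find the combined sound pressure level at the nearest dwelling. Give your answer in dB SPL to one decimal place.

80.1 dB SPL

First find each source's level at the receiver (point-source: −20·log₁₀(r/r_ref)), then combine on an intensity basis.
shot-blast cabinet: 102 − 20·log₁₀(47.6/3.4) = 102 − 22.92 = 79.08 dB SPL.
air handling unit: 79 − 20·log₁₀(8.1/3.4) = 79 − 7.54 = 71.46 dB SPL.
packaged HVAC unit: 88 − 20·log₁₀(40.7/3.4) = 88 − 21.56 = 66.44 dB SPL.
refrigeration condenser: 73 − 20·log₁₀(8.7/3.4) = 73 − 8.16 = 64.84 dB SPL.
Σ 10^(L/10) = 1.023e+08 → L_total = 10·log₁₀(1.023e+08) = 80.10 dB SPL.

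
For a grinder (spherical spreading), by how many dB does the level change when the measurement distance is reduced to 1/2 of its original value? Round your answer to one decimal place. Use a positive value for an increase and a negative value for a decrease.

+6.0 dB

With spherical spreading the level changes by −20·log₁₀(r₂/r₁).
ΔL = −20·log₁₀(0.5) = +6.02 dB.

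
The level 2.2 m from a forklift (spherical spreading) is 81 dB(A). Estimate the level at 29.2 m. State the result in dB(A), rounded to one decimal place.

For a point source, L₂ = L₁ − 20·log₁₀(r₂/r₁).
L₂ = 81 − 20·log₁₀(29.2/2.2) = 81 − 22.459 = 58.54 dB(A).

58.5 dB(A)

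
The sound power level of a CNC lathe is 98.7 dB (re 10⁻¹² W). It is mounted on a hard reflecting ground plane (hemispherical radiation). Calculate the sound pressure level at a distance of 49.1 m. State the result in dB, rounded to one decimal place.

L_p = L_w − 10·log₁₀(2π·r²) with r = 49.1 m.
2π·r² = 1.515e+04 m², 10·log₁₀ of that is 41.803 dB.
L_p = 98.7 − 41.803 = 56.90 dB.

56.9 dB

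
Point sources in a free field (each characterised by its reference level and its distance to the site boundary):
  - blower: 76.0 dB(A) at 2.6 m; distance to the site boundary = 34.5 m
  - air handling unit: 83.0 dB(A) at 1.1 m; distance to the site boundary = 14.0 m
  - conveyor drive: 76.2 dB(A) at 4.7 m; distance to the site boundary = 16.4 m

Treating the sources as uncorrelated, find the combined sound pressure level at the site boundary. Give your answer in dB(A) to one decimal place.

First find each source's level at the receiver (point-source: −20·log₁₀(r/r_ref)), then combine on an intensity basis.
blower: 76.0 − 20·log₁₀(34.5/2.6) = 76.0 − 22.46 = 53.54 dB(A).
air handling unit: 83.0 − 20·log₁₀(14.0/1.1) = 83.0 − 22.09 = 60.91 dB(A).
conveyor drive: 76.2 − 20·log₁₀(16.4/4.7) = 76.2 − 10.85 = 65.35 dB(A).
Σ 10^(L/10) = 4.882e+06 → L_total = 10·log₁₀(4.882e+06) = 66.89 dB(A).

66.9 dB(A)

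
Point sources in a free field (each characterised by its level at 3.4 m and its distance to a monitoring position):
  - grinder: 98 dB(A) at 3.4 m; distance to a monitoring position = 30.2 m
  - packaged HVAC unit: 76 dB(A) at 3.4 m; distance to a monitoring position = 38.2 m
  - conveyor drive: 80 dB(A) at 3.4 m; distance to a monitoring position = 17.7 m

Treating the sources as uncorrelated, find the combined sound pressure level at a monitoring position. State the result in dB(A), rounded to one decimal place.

79.2 dB(A)

Apply inverse-square spreading to bring every level to the receiver, then sum 10^(L/10).
grinder: 98 − 20·log₁₀(30.2/3.4) = 98 − 18.97 = 79.03 dB(A).
packaged HVAC unit: 76 − 20·log₁₀(38.2/3.4) = 76 − 21.01 = 54.99 dB(A).
conveyor drive: 80 − 20·log₁₀(17.7/3.4) = 80 − 14.33 = 65.67 dB(A).
Σ 10^(L/10) = 8.398e+07 → L_total = 10·log₁₀(8.398e+07) = 79.24 dB(A).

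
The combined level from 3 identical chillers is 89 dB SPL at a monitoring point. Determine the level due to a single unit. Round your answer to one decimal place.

Dividing the total intensity by 3 lowers the level by 10·log₁₀ 3 = 4.771 dB: L₁ = 89 − 4.771.

84.2 dB SPL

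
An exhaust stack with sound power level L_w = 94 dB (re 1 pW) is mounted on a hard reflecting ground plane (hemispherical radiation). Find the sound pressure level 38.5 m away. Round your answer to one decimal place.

Free-field hemispherical radiation: L_p = L_w − 10·log₁₀(2π·r²), r = 38.5 m.
2π·r² = 9313 m², 10·log₁₀ of that is 39.691 dB.
L_p = 94 − 39.691 = 54.31 dB.

54.3 dB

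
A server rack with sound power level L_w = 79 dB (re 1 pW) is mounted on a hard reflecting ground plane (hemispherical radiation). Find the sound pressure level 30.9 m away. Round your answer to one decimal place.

The power spreads over a hemisphere of area 2π·r², so L_p = L_w − 10·log₁₀(2π·r²).
2π·r² = 5999 m², 10·log₁₀ of that is 37.781 dB.
L_p = 79 − 37.781 = 41.22 dB.

41.2 dB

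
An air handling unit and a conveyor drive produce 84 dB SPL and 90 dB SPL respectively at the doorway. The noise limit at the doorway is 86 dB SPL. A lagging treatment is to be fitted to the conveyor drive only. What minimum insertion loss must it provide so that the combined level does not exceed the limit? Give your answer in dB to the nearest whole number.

8 dB

Fixed contribution from the other source: Σ 10^(L/10) = 10^(84/10) = 2.512e+08 (84.00 dB SPL).
To meet 86 dB SPL overall, the treated conveyor drive may contribute at most 10^(86/10) − 2.512e+08 = 1.469e+08, i.e. 81.67 dB SPL.
So the conveyor drive must be reduced from 90 to 81.67 dB SPL: IL = 8.33 dB.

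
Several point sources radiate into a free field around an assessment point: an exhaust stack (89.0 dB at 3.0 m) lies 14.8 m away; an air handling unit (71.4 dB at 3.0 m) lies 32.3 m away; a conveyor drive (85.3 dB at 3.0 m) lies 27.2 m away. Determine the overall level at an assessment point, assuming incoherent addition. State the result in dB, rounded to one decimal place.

75.7 dB

Apply inverse-square spreading to bring every level to the receiver, then sum 10^(L/10).
exhaust stack: 89.0 − 20·log₁₀(14.8/3.0) = 89.0 − 13.86 = 75.14 dB.
air handling unit: 71.4 − 20·log₁₀(32.3/3.0) = 71.4 − 20.64 = 50.76 dB.
conveyor drive: 85.3 − 20·log₁₀(27.2/3.0) = 85.3 − 19.15 = 66.15 dB.
Σ 10^(L/10) = 3.688e+07 → L_total = 10·log₁₀(3.688e+07) = 75.67 dB.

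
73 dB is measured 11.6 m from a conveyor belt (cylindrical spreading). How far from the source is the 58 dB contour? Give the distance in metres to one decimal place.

For a line source L₁ − L₂ = 10·log₁₀(r₂/r₁), so r₂ = r₁·10^((L₁−L₂)/10).
r₂ = 11.6·10^((73−58)/10) = 11.6·10^(15.0/10) = 366.82 m.

366.8 m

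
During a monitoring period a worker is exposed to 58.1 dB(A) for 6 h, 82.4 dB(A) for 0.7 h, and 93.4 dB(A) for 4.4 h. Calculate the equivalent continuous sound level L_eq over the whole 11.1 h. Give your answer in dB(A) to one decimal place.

89.4 dB(A)

L_eq = 10·log₁₀[(1/T)·Σ tᵢ·10^(Lᵢ/10)] with T = 11.1 h.
Σ tᵢ·10^(Lᵢ/10) = 6·10^(58.1/10) + 0.7·10^(82.4/10) + 4.4·10^(93.4/10) = 9.752e+09.
L_eq = 10·log₁₀(9.752e+09/11.1) = 89.44 dB(A).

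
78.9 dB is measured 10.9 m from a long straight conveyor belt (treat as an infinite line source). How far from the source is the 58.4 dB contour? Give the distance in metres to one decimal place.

1223.0 m

The 20.5 dB drop corresponds to a distance ratio of 10^(20.5/10) for a line source.
r₂ = 10.9·10^((78.9−58.4)/10) = 10.9·10^(20.5/10) = 1223.00 m.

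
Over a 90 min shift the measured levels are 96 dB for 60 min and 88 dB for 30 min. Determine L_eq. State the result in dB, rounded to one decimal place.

94.6 dB

Weight each interval's intensity by its duration and average over T = 90 min:
Σ tᵢ·10^(Lᵢ/10) = 60·10^(96/10) + 30·10^(88/10) = 2.578e+11.
L_eq = 10·log₁₀(2.578e+11/90) = 94.57 dB.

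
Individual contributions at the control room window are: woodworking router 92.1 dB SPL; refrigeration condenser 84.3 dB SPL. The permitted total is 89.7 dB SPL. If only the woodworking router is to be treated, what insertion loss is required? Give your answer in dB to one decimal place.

The untreated sources together contribute 10^(84.3/10) = 2.692e+08, i.e. 84.30 dB SPL.
To meet 89.7 dB SPL overall, the treated woodworking router may contribute at most 10^(89.7/10) − 2.692e+08 = 6.641e+08, i.e. 88.22 dB SPL.
Required insertion loss = 92.1 − 88.22 = 3.88 dB.

3.9 dB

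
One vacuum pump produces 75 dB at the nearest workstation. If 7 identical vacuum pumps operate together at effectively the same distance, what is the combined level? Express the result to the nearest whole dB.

N identical incoherent sources raise the level by 10·log₁₀ N.
L_total = 75 + 10·log₁₀(7) = 75 + 8.451 = 83.45 dB.

83 dB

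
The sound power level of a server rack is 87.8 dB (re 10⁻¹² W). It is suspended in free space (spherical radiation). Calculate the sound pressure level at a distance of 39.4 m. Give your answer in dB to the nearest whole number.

45 dB

Free-field spherical radiation: L_p = L_w − 10·log₁₀(4π·r²), r = 39.4 m.
4π·r² = 1.951e+04 m², 10·log₁₀ of that is 42.902 dB.
L_p = 87.8 − 42.902 = 44.90 dB.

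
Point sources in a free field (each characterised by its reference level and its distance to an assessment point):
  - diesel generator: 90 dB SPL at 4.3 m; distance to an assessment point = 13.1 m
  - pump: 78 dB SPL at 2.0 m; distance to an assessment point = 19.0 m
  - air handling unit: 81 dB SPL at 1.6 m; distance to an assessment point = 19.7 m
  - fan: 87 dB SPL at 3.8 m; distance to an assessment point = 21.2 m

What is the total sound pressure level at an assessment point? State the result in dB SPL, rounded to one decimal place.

81.0 dB SPL

First find each source's level at the receiver (point-source: −20·log₁₀(r/r_ref)), then combine on an intensity basis.
diesel generator: 90 − 20·log₁₀(13.1/4.3) = 90 − 9.68 = 80.32 dB SPL.
pump: 78 − 20·log₁₀(19.0/2.0) = 78 − 19.55 = 58.45 dB SPL.
air handling unit: 81 − 20·log₁₀(19.7/1.6) = 81 − 21.81 = 59.19 dB SPL.
fan: 87 − 20·log₁₀(21.2/3.8) = 87 − 14.93 = 72.07 dB SPL.
Σ 10^(L/10) = 1.254e+08 → L_total = 10·log₁₀(1.254e+08) = 80.98 dB SPL.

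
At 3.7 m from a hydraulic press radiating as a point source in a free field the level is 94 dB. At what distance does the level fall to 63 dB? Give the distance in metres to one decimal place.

131.3 m

For a point source L₁ − L₂ = 20·log₁₀(r₂/r₁), so r₂ = r₁·10^((L₁−L₂)/20).
r₂ = 3.7·10^((94−63)/20) = 3.7·10^(31.0/20) = 131.28 m.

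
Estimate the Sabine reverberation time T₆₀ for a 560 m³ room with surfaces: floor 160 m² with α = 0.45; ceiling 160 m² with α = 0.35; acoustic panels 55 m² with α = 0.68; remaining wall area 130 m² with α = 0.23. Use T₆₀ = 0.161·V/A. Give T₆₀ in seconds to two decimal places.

0.46 s

A = Σ Sᵢαᵢ = 160·0.45 + 160·0.35 + 55·0.68 + 130·0.23 = 195.30 m².
T₆₀ = 0.161·V/A = 0.161·560/195.30 = 0.462 s.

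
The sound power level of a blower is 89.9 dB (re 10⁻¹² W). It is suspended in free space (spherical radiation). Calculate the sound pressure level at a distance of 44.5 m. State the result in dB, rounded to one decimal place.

L_p = L_w − 10·log₁₀(4π·r²) with r = 44.5 m.
4π·r² = 2.488e+04 m², 10·log₁₀ of that is 43.959 dB.
L_p = 89.9 − 43.959 = 45.94 dB.

45.9 dB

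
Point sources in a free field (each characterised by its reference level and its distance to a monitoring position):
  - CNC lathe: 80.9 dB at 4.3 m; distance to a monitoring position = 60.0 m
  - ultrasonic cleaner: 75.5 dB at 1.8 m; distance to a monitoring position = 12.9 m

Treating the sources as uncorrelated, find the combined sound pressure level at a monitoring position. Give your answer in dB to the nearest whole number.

61 dB

Apply inverse-square spreading to bring every level to the receiver, then sum 10^(L/10).
CNC lathe: 80.9 − 20·log₁₀(60.0/4.3) = 80.9 − 22.89 = 58.01 dB.
ultrasonic cleaner: 75.5 − 20·log₁₀(12.9/1.8) = 75.5 − 17.11 = 58.39 dB.
Σ 10^(L/10) = 1.323e+06 → L_total = 10·log₁₀(1.323e+06) = 61.21 dB.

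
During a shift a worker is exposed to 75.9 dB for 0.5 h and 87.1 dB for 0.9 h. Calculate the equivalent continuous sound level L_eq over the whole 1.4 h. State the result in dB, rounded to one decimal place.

85.4 dB

Weight each interval's intensity by its duration and average over T = 1.4 h:
Σ tᵢ·10^(Lᵢ/10) = 0.5·10^(75.9/10) + 0.9·10^(87.1/10) = 4.810e+08.
L_eq = 10·log₁₀(4.810e+08/1.4) = 85.36 dB.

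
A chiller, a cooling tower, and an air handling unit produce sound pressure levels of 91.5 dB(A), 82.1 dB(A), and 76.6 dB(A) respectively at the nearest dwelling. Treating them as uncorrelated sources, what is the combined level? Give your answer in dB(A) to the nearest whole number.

For uncorrelated sources the intensities add, so convert each level to linear form, sum, and take 10·log₁₀ of the total.
Σ 10^(L/10) = 10^(91.5/10) + 10^(82.1/10) + 10^(76.6/10) = 1.620e+09.
L_total = 10·log₁₀(1.620e+09) = 92.10 dB(A).

92 dB(A)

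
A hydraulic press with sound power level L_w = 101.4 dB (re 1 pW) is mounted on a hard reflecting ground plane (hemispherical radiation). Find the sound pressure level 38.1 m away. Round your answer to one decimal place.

L_p = L_w − 10·log₁₀(2π·r²) with r = 38.1 m.
2π·r² = 9121 m², 10·log₁₀ of that is 39.600 dB.
L_p = 101.4 − 39.600 = 61.80 dB.

61.8 dB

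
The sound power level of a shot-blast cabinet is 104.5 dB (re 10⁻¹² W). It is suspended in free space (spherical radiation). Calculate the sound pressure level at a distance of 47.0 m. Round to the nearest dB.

The power spreads over a sphere of area 4π·r², so L_p = L_w − 10·log₁₀(4π·r²).
4π·r² = 2.776e+04 m², 10·log₁₀ of that is 44.434 dB.
L_p = 104.5 − 44.434 = 60.07 dB.

60 dB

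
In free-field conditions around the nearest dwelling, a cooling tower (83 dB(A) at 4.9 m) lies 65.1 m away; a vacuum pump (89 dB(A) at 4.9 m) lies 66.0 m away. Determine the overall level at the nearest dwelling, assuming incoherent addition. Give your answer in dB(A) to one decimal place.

67.4 dB(A)

Propagate each source to the receiver with L = L_ref − 20·log₁₀(r/r_ref), then add intensities.
cooling tower: 83 − 20·log₁₀(65.1/4.9) = 83 − 22.47 = 60.53 dB(A).
vacuum pump: 89 − 20·log₁₀(66.0/4.9) = 89 − 22.59 = 66.41 dB(A).
Σ 10^(L/10) = 5.509e+06 → L_total = 10·log₁₀(5.509e+06) = 67.41 dB(A).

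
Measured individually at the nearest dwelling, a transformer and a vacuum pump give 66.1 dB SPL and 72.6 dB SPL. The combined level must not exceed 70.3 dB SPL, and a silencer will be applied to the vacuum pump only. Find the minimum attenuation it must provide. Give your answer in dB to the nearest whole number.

4 dB

Everything except the vacuum pump sums to 10^(66.1/10) = 4.074e+06 in linear terms, 66.10 dB SPL.
The limit corresponds to 10^(70.3/10) = 1.072e+07; subtracting the fixed part leaves 6.641e+06 for the vacuum pump, i.e. 68.22 dB SPL.
Required insertion loss = 72.6 − 68.22 = 4.38 dB.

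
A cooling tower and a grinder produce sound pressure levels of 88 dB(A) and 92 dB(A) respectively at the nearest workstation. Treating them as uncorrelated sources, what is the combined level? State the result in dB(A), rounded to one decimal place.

Incoherent sources combine by intensity addition: L_total = 10·log₁₀(Σ 10^(L_i/10)).
Σ 10^(L/10) = 10^(88/10) + 10^(92/10) = 2.216e+09.
L_total = 10·log₁₀(2.216e+09) = 93.46 dB(A).

93.5 dB(A)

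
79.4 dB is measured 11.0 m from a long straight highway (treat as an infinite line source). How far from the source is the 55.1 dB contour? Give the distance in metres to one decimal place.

The 24.3 dB drop corresponds to a distance ratio of 10^(24.3/10) for a line source.
r₂ = 11.0·10^((79.4−55.1)/10) = 11.0·10^(24.3/10) = 2960.69 m.

2960.7 m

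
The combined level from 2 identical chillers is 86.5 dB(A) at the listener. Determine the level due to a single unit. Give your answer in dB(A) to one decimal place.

2 equal contributions raise the level by 10·log₁₀ 2 = 3.010 dB, so each unit alone gives 86.5 − 3.010.

83.5 dB(A)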